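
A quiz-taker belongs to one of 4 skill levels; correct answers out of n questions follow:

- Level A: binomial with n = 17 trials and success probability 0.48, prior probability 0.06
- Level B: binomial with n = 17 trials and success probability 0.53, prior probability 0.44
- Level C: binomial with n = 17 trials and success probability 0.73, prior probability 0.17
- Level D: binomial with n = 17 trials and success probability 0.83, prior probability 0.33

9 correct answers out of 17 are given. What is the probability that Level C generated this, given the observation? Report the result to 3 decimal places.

0.067

The responsibility of component k is w_k f_k(x) divided by Σ_j w_j f_j(x).
Binomial probabilities:
  L_A = 0.175785
  L_B = 0.191008
  L_C = 0.0404204
  L_D = 0.00317015
Prior × likelihood for each component:
  w_A·L_A = 0.06 × 0.175785 = 0.0105471
  w_B·L_B = 0.44 × 0.191008 = 0.0840433
  w_C·L_C = 0.17 × 0.0404204 = 0.00687147
  w_D·L_D = 0.33 × 0.00317015 = 0.00104615
Normaliser: 0.0105471 + 0.0840433 + 0.00687147 + 0.00104615 = 0.102508
So the posterior for Level C is 0.00687147 / 0.102508 ≈ 0.067.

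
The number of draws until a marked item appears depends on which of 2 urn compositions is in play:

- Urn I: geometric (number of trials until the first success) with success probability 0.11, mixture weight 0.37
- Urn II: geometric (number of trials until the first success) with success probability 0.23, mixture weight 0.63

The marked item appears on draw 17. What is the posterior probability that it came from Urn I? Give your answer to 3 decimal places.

P(component k | x) = π_k·f_k(x) / marginal(x), where marginal(x) = Σ_j π_j·f_j(x).
Evaluate each component's likelihood at the observed value:
  p_I = 0.11·(1−0.11)^16 = 0.11·0.154967 = 0.0170464
  p_II = 0.23·(1−0.23)^16 = 0.23·0.0152704 = 0.0035122
Unnormalised posteriors:
  π_I·p_I = 0.37 × 0.0170464 = 0.00630717
  π_II·p_II = 0.63 × 0.0035122 = 0.00221269
Sum: 0.00630717 + 0.00221269 = 0.00851986
P(Urn I | 17) ≈ 0.740

0.740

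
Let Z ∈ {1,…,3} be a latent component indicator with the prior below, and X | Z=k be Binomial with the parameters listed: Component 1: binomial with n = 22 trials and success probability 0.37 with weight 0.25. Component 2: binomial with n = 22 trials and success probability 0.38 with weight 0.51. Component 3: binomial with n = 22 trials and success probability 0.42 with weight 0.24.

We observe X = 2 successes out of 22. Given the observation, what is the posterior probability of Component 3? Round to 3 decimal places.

By Bayes' theorem, P(k | x) = π_k f_k(x) / Σ_j π_j f_j(x).
Evaluate each component's likelihood at the observed value:
  f_1 = C(22,2)·0.37^2·0.63^20 = 231·0.1369·9.70088e-05 = 0.0030678
  f_2 = C(22,2)·0.38^2·0.62^20 = 231·0.1444·7.04423e-05 = 0.0023497
  f_3 = C(22,2)·0.42^2·0.58^20 = 231·0.1764·1.85592e-05 = 0.000756259
Multiply by the mixture weights:
  π_1·f_1 = 0.25 × 0.0030678 = 0.000766949
  π_2·f_2 = 0.51 × 0.0023497 = 0.00119835
  π_3·f_3 = 0.24 × 0.000756259 = 0.000181502
Sum: 0.000766949 + 0.00119835 + 0.000181502 = 0.0021468
Responsibility of Component 3: 0.000181502 / 0.0021468 ≈ 0.085

0.085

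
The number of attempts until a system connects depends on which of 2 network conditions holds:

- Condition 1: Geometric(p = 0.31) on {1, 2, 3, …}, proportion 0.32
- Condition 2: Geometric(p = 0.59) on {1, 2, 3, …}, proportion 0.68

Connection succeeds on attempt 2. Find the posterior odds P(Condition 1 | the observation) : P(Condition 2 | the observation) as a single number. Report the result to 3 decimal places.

Since P(k|x) ∝ π_k f_k(x), the posterior odds are π_i f_i(x) / (π_j f_j(x)).
Component likelihoods at x = 2:
  f_1 = 0.2139
  f_2 = 0.2419
0.068448 / 0.164492 ≈ 0.416

0.416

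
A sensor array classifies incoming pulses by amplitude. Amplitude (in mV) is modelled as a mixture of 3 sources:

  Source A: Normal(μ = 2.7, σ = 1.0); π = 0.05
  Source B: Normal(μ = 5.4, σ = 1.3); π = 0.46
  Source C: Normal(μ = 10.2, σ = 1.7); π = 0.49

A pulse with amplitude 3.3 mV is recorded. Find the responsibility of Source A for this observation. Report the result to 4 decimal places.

Apply Bayes' rule: the posterior for each component is proportional to its prior times its likelihood at x.
Component likelihoods at x = 3.3 mV:
  L_A = 0.333225
  L_B = 0.0832392
  L_C = 6.21108e-05
Weight by the priors:
  w_A·L_A = 0.05 × 0.333225 = 0.0166612
  w_B·L_B = 0.46 × 0.0832392 = 0.03829
  w_C·L_C = 0.49 × 6.21108e-05 = 3.04343e-05
Normaliser: 0.0166612 + 0.03829 + 3.04343e-05 = 0.0549817
P(Source A | 3.3 mV) = 0.0166612 / 0.0549817 ≈ 0.3030

0.3030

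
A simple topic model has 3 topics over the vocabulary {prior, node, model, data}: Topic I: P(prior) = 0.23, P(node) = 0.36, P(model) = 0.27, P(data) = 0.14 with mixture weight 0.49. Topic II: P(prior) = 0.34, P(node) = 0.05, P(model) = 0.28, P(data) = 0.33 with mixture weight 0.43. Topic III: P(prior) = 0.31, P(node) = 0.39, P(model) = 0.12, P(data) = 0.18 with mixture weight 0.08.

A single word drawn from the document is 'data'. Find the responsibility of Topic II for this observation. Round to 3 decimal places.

Apply Bayes' rule: the posterior for each component is proportional to its prior times its likelihood at x.
Component likelihoods at x = 'data':
  L_I = P(data | comp) = 0.14
  L_II = P(data | comp) = 0.33
  L_III = P(data | comp) = 0.18
Unnormalised posteriors:
  P(Z=I)·L_I = 0.49 × 0.14 = 0.0686
  P(Z=II)·L_II = 0.43 × 0.33 = 0.1419
  P(Z=III)·L_III = 0.08 × 0.18 = 0.0144
Evidence: 0.0686 + 0.1419 + 0.0144 = 0.2249
Responsibility of Topic II: 0.1419 / 0.2249 ≈ 0.631

0.631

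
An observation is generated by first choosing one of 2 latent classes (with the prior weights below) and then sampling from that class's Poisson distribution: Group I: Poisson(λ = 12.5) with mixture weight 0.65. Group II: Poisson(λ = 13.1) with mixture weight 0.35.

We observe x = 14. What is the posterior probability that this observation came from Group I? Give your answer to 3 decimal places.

By Bayes' theorem, P(k | x) = π_k f_k(x) / Σ_j π_j f_j(x).
Evaluate each component's likelihood at the observed value:
  L_I = e^(−12.5)·12.5^14/14! = 0.0971965
  L_II = e^(−13.1)·13.1^14/14! = 0.102833
Weight by the priors:
  π_I·L_I = 0.65 × 0.0971965 = 0.0631778
  π_II·L_II = 0.35 × 0.102833 = 0.0359915
Denominator: 0.0631778 + 0.0359915 = 0.0991693
P(Group I | 14) = 0.0631778 / 0.0991693 ≈ 0.637

0.637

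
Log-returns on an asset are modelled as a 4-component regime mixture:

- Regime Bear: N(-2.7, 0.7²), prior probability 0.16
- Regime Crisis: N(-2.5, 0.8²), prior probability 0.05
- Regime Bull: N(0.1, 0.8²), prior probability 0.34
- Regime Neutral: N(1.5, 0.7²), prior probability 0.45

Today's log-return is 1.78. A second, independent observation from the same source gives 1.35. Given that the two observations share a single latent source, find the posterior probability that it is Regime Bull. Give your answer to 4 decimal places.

The responsibility of component k is π_k f_k(x) divided by Σ_j π_j f_j(x).
Since both observations come from the same component, the likelihood for component k is f_k(x₁)·f_k(x₂).
  L_Bear = [7.26877e-10] × [3.06845e-08] = 2.23039e-17
  L_Crisis = [3.03755e-07] × [4.6629e-06] = 1.41638e-12
  L_Bull = [0.0549795] × [0.147121] = 0.00808865
  L_Neutral = [0.5261] × [0.556982] = 0.293028
Weight by the priors:
  π_Bear·L_Bear = 0.16 × 2.23039e-17 = 3.56862e-18
  π_Crisis·L_Crisis = 0.05 × 1.41638e-12 = 7.08189e-14
  π_Bull·L_Bull = 0.34 × 0.00808865 = 0.00275014
  π_Neutral·L_Neutral = 0.45 × 0.293028 = 0.131863
Marginal: 3.56862e-18 + 7.08189e-14 + 0.00275014 + 0.131863 = 0.134613
P(Regime Bull | x₁, x₂) ≈ 0.0204

0.0204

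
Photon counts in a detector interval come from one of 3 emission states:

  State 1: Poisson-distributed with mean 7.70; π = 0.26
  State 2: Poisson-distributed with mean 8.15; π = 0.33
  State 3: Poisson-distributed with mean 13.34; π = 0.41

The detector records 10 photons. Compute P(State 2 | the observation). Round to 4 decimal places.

0.3765

Apply Bayes' rule: the posterior for each component is proportional to its prior times its likelihood at x.
Poisson probabilities:
  L_1 = e^(−7.70)·7.70^10/10! = 0.0914275
  L_2 = e^(−8.15)·8.15^10/10! = 0.102876
  L_3 = e^(−13.34)·13.34^10/10! = 0.0791238
Weight by the priors:
  π_1·L_1 = 0.26 × 0.0914275 = 0.0237711
  π_2·L_2 = 0.33 × 0.102876 = 0.033949
  π_3·L_3 = 0.41 × 0.0791238 = 0.0324407
Sum: 0.0237711 + 0.033949 + 0.0324407 = 0.0901609
Responsibility of State 2: 0.033949 / 0.0901609 ≈ 0.3765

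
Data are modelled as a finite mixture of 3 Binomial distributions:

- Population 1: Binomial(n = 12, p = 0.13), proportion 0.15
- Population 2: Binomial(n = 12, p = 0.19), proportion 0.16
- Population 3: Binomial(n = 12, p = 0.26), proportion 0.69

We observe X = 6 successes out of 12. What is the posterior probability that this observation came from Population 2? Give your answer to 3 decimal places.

0.057

The responsibility of component k is π_k f_k(x) divided by Σ_j π_j f_j(x).
Component likelihoods at x = 6 successes out of 12:
  f_1 = 0.00193396
  f_2 = 0.0122773
  f_3 = 0.0468708
Multiply by the mixture weights:
  π_1·f_1 = 0.15 × 0.00193396 = 0.000290094
  π_2·f_2 = 0.16 × 0.0122773 = 0.00196437
  π_3·f_3 = 0.69 × 0.0468708 = 0.0323409
Denominator: 0.000290094 + 0.00196437 + 0.0323409 = 0.0345953
P(Population 2 | the observation) ≈ 0.057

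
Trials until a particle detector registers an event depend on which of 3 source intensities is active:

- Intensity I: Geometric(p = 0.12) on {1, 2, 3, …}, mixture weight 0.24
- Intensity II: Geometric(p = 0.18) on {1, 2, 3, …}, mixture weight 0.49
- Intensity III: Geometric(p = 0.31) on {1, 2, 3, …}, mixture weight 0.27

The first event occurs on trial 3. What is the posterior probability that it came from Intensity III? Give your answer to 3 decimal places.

Posterior ∝ prior × likelihood, so P(k | x) ∝ w_k f_k(x); normalise over all components.
Geometric probabilities:
  p_I = 0.092928
  p_II = 0.121032
  p_III = 0.147591
Multiply by the mixture weights:
  w_I·p_I = 0.24 × 0.092928 = 0.0223027
  w_II·p_II = 0.49 × 0.121032 = 0.0593057
  w_III·p_III = 0.27 × 0.147591 = 0.0398496
Evidence: 0.0223027 + 0.0593057 + 0.0398496 = 0.121458
P(Intensity III | x) = 0.0398496 / 0.121458 ≈ 0.328

0.328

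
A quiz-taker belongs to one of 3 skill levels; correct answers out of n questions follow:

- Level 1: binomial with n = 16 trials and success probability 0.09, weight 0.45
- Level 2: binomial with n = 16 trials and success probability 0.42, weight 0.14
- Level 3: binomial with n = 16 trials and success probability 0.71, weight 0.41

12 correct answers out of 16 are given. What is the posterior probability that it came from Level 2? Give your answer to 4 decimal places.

0.0099

By Bayes' theorem, P(k | x) = π_k f_k(x) / Σ_j π_j f_j(x).
Evaluate each component's likelihood at the observed value:
  L_1 = C(16,12)·0.09^12·0.91^4 = 1820·2.8243e-13·0.68575 = 3.5249e-10
  L_2 = C(16,12)·0.42^12·0.58^4 = 1820·3.01295e-05·0.113165 = 0.00620547
  L_3 = C(16,12)·0.71^12·0.29^4 = 1820·0.0164097·0.00707281 = 0.211234
Unnormalised posteriors:
  π_1·L_1 = 0.45 × 3.5249e-10 = 1.58621e-10
  π_2·L_2 = 0.14 × 0.00620547 = 0.000868766
  π_3·L_3 = 0.41 × 0.211234 = 0.0866059
Marginal: 1.58621e-10 + 0.000868766 + 0.0866059 = 0.0874747
Responsibility of Level 2: 0.000868766 / 0.0874747 ≈ 0.0099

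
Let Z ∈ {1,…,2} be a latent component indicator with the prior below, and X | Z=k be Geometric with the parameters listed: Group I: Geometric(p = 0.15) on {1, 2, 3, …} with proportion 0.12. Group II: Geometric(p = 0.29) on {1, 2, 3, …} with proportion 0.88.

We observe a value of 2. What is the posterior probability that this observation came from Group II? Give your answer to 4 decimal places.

Posterior ∝ prior × likelihood, so P(k | x) ∝ π_k f_k(x); normalise over all components.
Geometric probabilities:
  f_I = 0.1275
  f_II = 0.2059
Unnormalised posteriors:
  π_I·f_I = 0.12 × 0.1275 = 0.0153
  π_II·f_II = 0.88 × 0.2059 = 0.181192
Marginal: 0.0153 + 0.181192 = 0.196492
Responsibility of Group II: 0.181192 / 0.196492 ≈ 0.9221

0.9221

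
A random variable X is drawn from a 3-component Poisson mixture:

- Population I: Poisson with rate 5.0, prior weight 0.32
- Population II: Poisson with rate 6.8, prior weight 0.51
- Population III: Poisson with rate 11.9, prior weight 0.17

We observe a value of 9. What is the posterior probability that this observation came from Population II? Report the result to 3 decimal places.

The responsibility of component k is P(Z=k) f_k(x) divided by Σ_j P(Z=j) f_j(x).
Poisson probabilities:
  f_I = e^(−5.0)·5.0^9/9! = 0.0362656
  f_II = e^(−6.8)·6.8^9/9! = 0.0954146
  f_III = e^(−11.9)·11.9^9/9! = 0.0895479
Unnormalised posteriors:
  P(Z=I)·f_I = 0.32 × 0.0362656 = 0.011605
  P(Z=II)·f_II = 0.51 × 0.0954146 = 0.0486614
  P(Z=III)·f_III = 0.17 × 0.0895479 = 0.0152231
Evidence: 0.011605 + 0.0486614 + 0.0152231 = 0.0754896
P(Population II | data) = 0.0486614 / 0.0754896 ≈ 0.645

0.645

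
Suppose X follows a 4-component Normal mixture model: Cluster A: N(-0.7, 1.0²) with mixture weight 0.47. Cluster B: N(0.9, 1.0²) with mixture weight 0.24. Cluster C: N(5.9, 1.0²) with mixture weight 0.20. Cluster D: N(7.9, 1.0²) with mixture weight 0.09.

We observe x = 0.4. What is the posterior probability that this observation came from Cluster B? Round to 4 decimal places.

0.4521

Apply Bayes' rule: the posterior for each component is proportional to its prior times its likelihood at x.
Normal densities:
  L_A = (1/(1.0·√(2π)))·exp(−(0.4−-0.7)²/(2·1.0²)) = 0.398942·exp(-0.60500) = 0.217852
  L_B = (1/(1.0·√(2π)))·exp(−(0.4−0.9)²/(2·1.0²)) = 0.398942·exp(-0.12500) = 0.352065
  L_C = (1/(1.0·√(2π)))·exp(−(0.4−5.9)²/(2·1.0²)) = 0.398942·exp(-15.12500) = 1.07698e-07
  L_D = (1/(1.0·√(2π)))·exp(−(0.4−7.9)²/(2·1.0²)) = 0.398942·exp(-28.12500) = 2.43432e-13
Unnormalised posteriors:
  w_A·L_A = 0.47 × 0.217852 = 0.102391
  w_B·L_B = 0.24 × 0.352065 = 0.0844957
  w_C·L_C = 0.20 × 1.07698e-07 = 2.15395e-08
  w_D·L_D = 0.09 × 2.43432e-13 = 2.19089e-14
Normaliser: 0.102391 + 0.0844957 + 2.15395e-08 + 2.19089e-14 = 0.186886
P(Cluster B | 0.4) = 0.0844957 / 0.186886 ≈ 0.4521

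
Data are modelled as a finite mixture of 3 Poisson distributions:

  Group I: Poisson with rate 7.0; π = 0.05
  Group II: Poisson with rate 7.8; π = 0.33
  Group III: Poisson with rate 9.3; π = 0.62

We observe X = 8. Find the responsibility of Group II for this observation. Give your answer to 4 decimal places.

0.3504

P(component k | x) = π_k·f_k(x) / marginal(x), where marginal(x) = Σ_j π_j·f_j(x).
Component likelihoods at x = 8:
  p_I = 0.130377
  p_II = 0.139232
  p_III = 0.126883
Unnormalised posteriors:
  π_I·p_I = 0.05 × 0.130377 = 0.00651887
  π_II·p_II = 0.33 × 0.139232 = 0.0459466
  π_III·p_III = 0.62 × 0.126883 = 0.0786676
Sum: 0.00651887 + 0.0459466 + 0.0786676 = 0.131133
So the posterior for Group II is 0.0459466 / 0.131133 ≈ 0.3504.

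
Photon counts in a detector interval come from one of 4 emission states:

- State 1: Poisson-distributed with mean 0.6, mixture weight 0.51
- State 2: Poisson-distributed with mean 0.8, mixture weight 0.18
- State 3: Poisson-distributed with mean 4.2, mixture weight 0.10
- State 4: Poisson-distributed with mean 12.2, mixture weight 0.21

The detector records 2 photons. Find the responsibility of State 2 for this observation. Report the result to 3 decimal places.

0.289

Posterior ∝ prior × likelihood, so P(k | x) ∝ π_k f_k(x); normalise over all components.
Evaluate each component's likelihood at the observed value:
  p_1 = 0.0987861
  p_2 = 0.143785
  p_3 = 0.132261
  p_4 = 0.000374367
Weight by the priors:
  π_1·p_1 = 0.51 × 0.0987861 = 0.0503809
  π_2·p_2 = 0.18 × 0.143785 = 0.0258813
  π_3·p_3 = 0.10 × 0.132261 = 0.0132261
  π_4·p_4 = 0.21 × 0.000374367 = 7.8617e-05
Marginal: 0.0503809 + 0.0258813 + 0.0132261 + 7.8617e-05 = 0.089567
P(State 2 | x) ≈ 0.289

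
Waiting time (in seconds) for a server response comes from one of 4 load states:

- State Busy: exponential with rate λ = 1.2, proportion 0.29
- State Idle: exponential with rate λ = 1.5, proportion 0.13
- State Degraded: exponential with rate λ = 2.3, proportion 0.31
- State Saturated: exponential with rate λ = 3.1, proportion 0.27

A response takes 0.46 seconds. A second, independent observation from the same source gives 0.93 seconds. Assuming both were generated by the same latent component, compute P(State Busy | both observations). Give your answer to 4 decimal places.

Posterior ∝ prior × likelihood, so P(k | x) ∝ π_k f_k(x); normalise over all components.
Since both observations come from the same component, the likelihood for component k is f_k(x₁)·f_k(x₂).
  L_Busy = [1.2·e^(−1.2·0.46) = 1.2·e^(−0.5520) = 0.690956] × [0.393105] = 0.271618
  L_Idle = [1.5·e^(−1.5·0.46) = 1.5·e^(−0.6900) = 0.752364] × [0.37175] = 0.279691
  L_Degraded = [2.3·e^(−2.3·0.46) = 2.3·e^(−1.0580) = 0.798444] × [0.270877] = 0.21628
  L_Saturated = [3.1·e^(−3.1·0.46) = 3.1·e^(−1.4260) = 0.744831] × [0.173496] = 0.129226
Prior × likelihood for each component:
  π_Busy·L_Busy = 0.29 × 0.271618 = 0.0787694
  π_Idle·L_Idle = 0.13 × 0.279691 = 0.0363598
  π_Degraded·L_Degraded = 0.31 × 0.21628 = 0.0670468
  π_Saturated·L_Saturated = 0.27 × 0.129226 = 0.0348909
Normaliser: 0.0787694 + 0.0363598 + 0.0670468 + 0.0348909 = 0.217067
Responsibility of State Busy: 0.0787694 / 0.217067 ≈ 0.3629

0.3629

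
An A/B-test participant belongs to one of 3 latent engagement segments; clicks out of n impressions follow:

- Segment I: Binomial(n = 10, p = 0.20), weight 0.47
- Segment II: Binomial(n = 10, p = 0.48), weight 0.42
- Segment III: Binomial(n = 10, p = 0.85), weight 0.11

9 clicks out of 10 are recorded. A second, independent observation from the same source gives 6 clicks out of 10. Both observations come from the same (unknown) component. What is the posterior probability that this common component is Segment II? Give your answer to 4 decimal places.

Posterior ∝ prior × likelihood, so P(k | x) ∝ P(Z=k) f_k(x); normalise over all components.
Since both observations come from the same component, the likelihood for component k is f_k(x₁)·f_k(x₂).
  f_I = [4.096e-06] × [0.00550502] = 2.25486e-08
  f_II = [0.00703355] × [0.187793] = 0.00132085
  f_III = [0.347425] × [0.0400957] = 0.0139303
Prior × likelihood for each component:
  P(Z=I)·f_I = 0.47 × 2.25486e-08 = 1.05978e-08
  P(Z=II)·f_II = 0.42 × 0.00132085 = 0.000554758
  P(Z=III)·f_III = 0.11 × 0.0139303 = 0.00153233
Normaliser: 1.05978e-08 + 0.000554758 + 0.00153233 = 0.0020871
Responsibility of Segment II: 0.000554758 / 0.0020871 ≈ 0.2658

0.2658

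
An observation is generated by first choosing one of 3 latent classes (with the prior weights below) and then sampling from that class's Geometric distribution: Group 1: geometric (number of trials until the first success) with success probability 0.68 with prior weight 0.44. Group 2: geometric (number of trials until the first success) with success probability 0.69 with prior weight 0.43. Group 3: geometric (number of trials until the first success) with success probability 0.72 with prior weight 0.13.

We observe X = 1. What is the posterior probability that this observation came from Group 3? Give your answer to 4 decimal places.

The responsibility of component k is P(Z=k) f_k(x) divided by Σ_j P(Z=j) f_j(x).
Geometric probabilities:
  f_1 = 0.68·(1−0.68)^0 = 0.68·1 = 0.68
  f_2 = 0.69·(1−0.69)^0 = 0.69·1 = 0.69
  f_3 = 0.72·(1−0.72)^0 = 0.72·1 = 0.72
Multiply by the mixture weights:
  P(Z=1)·f_1 = 0.44 × 0.68 = 0.2992
  P(Z=2)·f_2 = 0.43 × 0.69 = 0.2967
  P(Z=3)·f_3 = 0.13 × 0.72 = 0.0936
Denominator: 0.2992 + 0.2967 + 0.0936 = 0.6895
P(Group 3 | x) = 0.0936 / 0.6895 ≈ 0.1358

0.1358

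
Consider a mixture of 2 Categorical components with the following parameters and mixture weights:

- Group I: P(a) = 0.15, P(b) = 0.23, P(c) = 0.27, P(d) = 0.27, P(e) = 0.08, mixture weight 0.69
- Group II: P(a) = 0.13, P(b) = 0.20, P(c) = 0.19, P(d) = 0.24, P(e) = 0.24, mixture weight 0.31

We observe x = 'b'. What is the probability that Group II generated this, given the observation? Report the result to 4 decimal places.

Posterior ∝ prior × likelihood, so P(k | x) ∝ w_k f_k(x); normalise over all components.
Component likelihoods at x = 'b':
  f_I = P(b | comp) = 0.23
  f_II = P(b | comp) = 0.20
Prior × likelihood for each component:
  w_I·f_I = 0.69 × 0.23 = 0.1587
  w_II·f_II = 0.31 × 0.2 = 0.062
Normaliser: 0.1587 + 0.062 = 0.2207
P(Group II | 'b') ≈ 0.2809

0.2809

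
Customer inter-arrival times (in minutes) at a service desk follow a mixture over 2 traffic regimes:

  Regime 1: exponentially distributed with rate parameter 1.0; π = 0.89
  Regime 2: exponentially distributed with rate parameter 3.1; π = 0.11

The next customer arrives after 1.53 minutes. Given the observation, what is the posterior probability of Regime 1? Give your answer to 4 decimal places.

Posterior ∝ prior × likelihood, so P(k | x) ∝ P(Z=k) f_k(x); normalise over all components.
Evaluate each component's likelihood at the observed value:
  L_1 = 1.0·e^(−1.0·1.53) = 1.0·e^(−1.5300) = 0.216536
  L_2 = 3.1·e^(−3.1·1.53) = 3.1·e^(−4.7430) = 0.0270087
Unnormalised posteriors:
  P(Z=1)·L_1 = 0.89 × 0.216536 = 0.192717
  P(Z=2)·L_2 = 0.11 × 0.0270087 = 0.00297095
Denominator: 0.192717 + 0.00297095 = 0.195688
So the posterior for Regime 1 is 0.192717 / 0.195688 ≈ 0.9848.

0.9848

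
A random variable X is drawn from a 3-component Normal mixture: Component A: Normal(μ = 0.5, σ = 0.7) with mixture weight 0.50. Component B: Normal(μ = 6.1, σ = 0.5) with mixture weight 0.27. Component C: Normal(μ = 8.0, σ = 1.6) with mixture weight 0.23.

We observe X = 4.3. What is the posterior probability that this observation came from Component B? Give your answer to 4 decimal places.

0.0771

The responsibility of component k is π_k f_k(x) divided by Σ_j π_j f_j(x).
Normal densities:
  L_A = (1/(0.7·√(2π)))·exp(−(4.3−0.5)²/(2·0.7²)) = 0.569918·exp(-14.73469) = 2.27309e-07
  L_B = (1/(0.5·√(2π)))·exp(−(4.3−6.1)²/(2·0.5²)) = 0.797885·exp(-6.48000) = 0.0012238
  L_C = (1/(1.6·√(2π)))·exp(−(4.3−8.0)²/(2·1.6²)) = 0.249339·exp(-2.67383) = 0.0172013
Weight by the priors:
  π_A·L_A = 0.50 × 2.27309e-07 = 1.13654e-07
  π_B·L_B = 0.27 × 0.0012238 = 0.000330427
  π_C·L_C = 0.23 × 0.0172013 = 0.0039563
Denominator: 1.13654e-07 + 0.000330427 + 0.0039563 = 0.00428684
Responsibility of Component B: 0.000330427 / 0.00428684 ≈ 0.0771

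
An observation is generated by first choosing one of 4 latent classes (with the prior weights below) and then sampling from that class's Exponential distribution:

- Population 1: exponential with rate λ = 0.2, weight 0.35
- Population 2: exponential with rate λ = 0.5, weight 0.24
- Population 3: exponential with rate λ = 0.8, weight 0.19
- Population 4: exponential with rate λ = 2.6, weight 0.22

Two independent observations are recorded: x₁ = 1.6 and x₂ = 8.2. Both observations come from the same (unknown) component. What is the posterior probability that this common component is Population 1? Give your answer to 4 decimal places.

0.7995

By Bayes' theorem, P(k | x) = w_k f_k(x) / Σ_j w_j f_j(x).
Since both observations come from the same component, the likelihood for component k is f_k(x₁)·f_k(x₂).
  f_1 = [0.2·e^(−0.2·1.6) = 0.2·e^(−0.3200) = 0.14523] × [0.038796] = 0.00563434
  f_2 = [0.5·e^(−0.5·1.6) = 0.5·e^(−0.8000) = 0.224664] × [0.00828634] = 0.00186165
  f_3 = [0.8·e^(−0.8·1.6) = 0.8·e^(−1.2800) = 0.22243] × [0.00113271] = 0.000251948
  f_4 = [2.6·e^(−2.6·1.6) = 2.6·e^(−4.1600) = 0.0405797] × [1.43158e-09] = 5.80929e-11
Weight by the priors:
  w_1·f_1 = 0.35 × 0.00563434 = 0.00197202
  w_2·f_2 = 0.24 × 0.00186165 = 0.000446795
  w_3·f_3 = 0.19 × 0.000251948 = 4.78702e-05
  w_4·f_4 = 0.22 × 5.80929e-11 = 1.27804e-11
Sum: 0.00197202 + 0.000446795 + 4.78702e-05 + 1.27804e-11 = 0.00246668
P(Population 1 | x₁,x₂) ≈ 0.7995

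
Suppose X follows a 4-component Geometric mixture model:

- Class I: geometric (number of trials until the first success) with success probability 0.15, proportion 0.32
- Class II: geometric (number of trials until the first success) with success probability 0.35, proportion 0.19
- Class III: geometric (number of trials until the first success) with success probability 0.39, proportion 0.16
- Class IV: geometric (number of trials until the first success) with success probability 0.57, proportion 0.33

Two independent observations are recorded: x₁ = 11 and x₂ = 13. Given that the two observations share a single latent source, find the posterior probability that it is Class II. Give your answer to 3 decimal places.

0.009

P(component k | x) = w_k·f_k(x) / marginal(x), where marginal(x) = Σ_j w_j·f_j(x).
Since both observations come from the same component, the likelihood for component k is f_k(x₁)·f_k(x₂).
  L_I = [0.0295312] × [0.0213363] = 0.000630085
  L_II = [0.00471196] × [0.0019908] = 9.38059e-06
  L_III = [0.00278204] × [0.0010352] = 2.87995e-06
  L_IV = [0.000123185] × [2.2777e-05] = 2.80579e-09
Unnormalised posteriors:
  w_I·L_I = 0.32 × 0.000630085 = 0.000201627
  w_II·L_II = 0.19 × 9.38059e-06 = 1.78231e-06
  w_III·L_III = 0.16 × 2.87995e-06 = 4.60793e-07
  w_IV·L_IV = 0.33 × 2.80579e-09 = 9.25912e-10
Sum: 0.000201627 + 1.78231e-06 + 4.60793e-07 + 9.25912e-10 = 0.000203871
P(Class II | x₁,x₂) = 1.78231e-06 / 0.000203871 ≈ 0.009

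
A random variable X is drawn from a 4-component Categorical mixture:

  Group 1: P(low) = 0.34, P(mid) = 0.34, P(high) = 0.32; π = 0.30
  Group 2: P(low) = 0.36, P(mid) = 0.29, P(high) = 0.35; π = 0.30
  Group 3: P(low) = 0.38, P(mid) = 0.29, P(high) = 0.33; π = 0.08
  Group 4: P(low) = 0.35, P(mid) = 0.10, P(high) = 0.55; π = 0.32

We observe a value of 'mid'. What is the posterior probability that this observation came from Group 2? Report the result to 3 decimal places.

Posterior ∝ prior × likelihood, so P(k | x) ∝ π_k f_k(x); normalise over all components.
Component likelihoods at x = 'mid':
  f_1 = 0.34
  f_2 = 0.29
  f_3 = 0.29
  f_4 = 0.1
Multiply by the mixture weights:
  π_1·f_1 = 0.30 × 0.34 = 0.102
  π_2·f_2 = 0.30 × 0.29 = 0.087
  π_3·f_3 = 0.08 × 0.29 = 0.0232
  π_4·f_4 = 0.32 × 0.1 = 0.032
Marginal: 0.102 + 0.087 + 0.0232 + 0.032 = 0.2442
So the posterior for Group 2 is 0.087 / 0.2442 ≈ 0.356.

0.356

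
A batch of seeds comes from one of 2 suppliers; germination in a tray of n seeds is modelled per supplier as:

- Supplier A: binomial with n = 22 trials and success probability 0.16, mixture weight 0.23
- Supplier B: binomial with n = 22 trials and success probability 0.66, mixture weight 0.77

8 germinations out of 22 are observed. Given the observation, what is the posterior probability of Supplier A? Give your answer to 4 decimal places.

0.5294

The responsibility of component k is π_k f_k(x) divided by Σ_j π_j f_j(x).
Binomial probabilities:
  p_A = C(22,8)·0.16^8·0.84^14 = 319770·4.29497e-07·0.0870783 = 0.0119594
  p_B = C(22,8)·0.66^8·0.34^14 = 319770·0.0360041·2.7587e-07 = 0.0031761
Unnormalised posteriors:
  π_A·p_A = 0.23 × 0.0119594 = 0.00275065
  π_B·p_B = 0.77 × 0.0031761 = 0.0024456
Denominator: 0.00275065 + 0.0024456 = 0.00519625
Responsibility of Supplier A: 0.00275065 / 0.00519625 ≈ 0.5294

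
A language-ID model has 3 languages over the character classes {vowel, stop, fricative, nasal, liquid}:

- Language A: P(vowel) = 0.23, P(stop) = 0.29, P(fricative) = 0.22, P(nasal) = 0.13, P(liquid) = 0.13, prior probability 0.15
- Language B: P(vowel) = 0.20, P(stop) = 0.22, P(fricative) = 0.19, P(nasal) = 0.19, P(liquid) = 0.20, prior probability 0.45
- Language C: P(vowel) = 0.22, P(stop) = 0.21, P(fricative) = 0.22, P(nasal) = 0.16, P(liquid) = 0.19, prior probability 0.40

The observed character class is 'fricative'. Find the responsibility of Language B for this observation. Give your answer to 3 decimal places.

P(component k | x) = π_k·f_k(x) / marginal(x), where marginal(x) = Σ_j π_j·f_j(x).
Categorical probabilities:
  p_A = 0.22
  p_B = 0.19
  p_C = 0.22
Multiply by the mixture weights:
  π_A·p_A = 0.15 × 0.22 = 0.033
  π_B·p_B = 0.45 × 0.19 = 0.0855
  π_C·p_C = 0.40 × 0.22 = 0.088
Denominator: 0.033 + 0.0855 + 0.088 = 0.2065
Responsibility of Language B: 0.0855 / 0.2065 ≈ 0.414

0.414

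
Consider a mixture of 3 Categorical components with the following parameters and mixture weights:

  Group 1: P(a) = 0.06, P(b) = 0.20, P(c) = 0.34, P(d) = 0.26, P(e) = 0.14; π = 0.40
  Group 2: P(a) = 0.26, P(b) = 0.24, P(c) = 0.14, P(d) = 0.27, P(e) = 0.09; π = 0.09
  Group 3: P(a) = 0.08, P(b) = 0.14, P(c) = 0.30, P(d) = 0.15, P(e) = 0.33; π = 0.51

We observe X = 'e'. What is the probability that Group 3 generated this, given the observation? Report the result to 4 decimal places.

P(component k | x) = π_k·f_k(x) / marginal(x), where marginal(x) = Σ_j π_j·f_j(x).
Evaluate each component's likelihood at the observed value:
  L_1 = P(e | comp) = 0.14
  L_2 = P(e | comp) = 0.09
  L_3 = P(e | comp) = 0.33
Multiply by the mixture weights:
  π_1·L_1 = 0.40 × 0.14 = 0.056
  π_2·L_2 = 0.09 × 0.09 = 0.0081
  π_3·L_3 = 0.51 × 0.33 = 0.1683
Sum: 0.056 + 0.0081 + 0.1683 = 0.2324
P(Group 3 | the observation) = 0.1683 / 0.2324 ≈ 0.7242

0.7242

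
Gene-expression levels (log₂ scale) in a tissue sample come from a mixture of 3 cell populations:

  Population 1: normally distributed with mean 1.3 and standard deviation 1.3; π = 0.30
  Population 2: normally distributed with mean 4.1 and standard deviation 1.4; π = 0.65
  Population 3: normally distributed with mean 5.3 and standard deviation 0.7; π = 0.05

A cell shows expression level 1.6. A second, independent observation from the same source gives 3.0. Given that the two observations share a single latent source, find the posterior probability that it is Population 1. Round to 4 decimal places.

0.5978

The responsibility of component k is P(Z=k) f_k(x) divided by Σ_j P(Z=j) f_j(x).
Since both observations come from the same component, the likelihood for component k is f_k(x₁)·f_k(x₂).
  f_1 = [(1/(1.3·√(2π)))·exp(−(1.6−1.3)²/(2·1.3²)) = 0.306879·exp(-0.02663) = 0.298815] × [0.130506] = 0.0389973
  f_2 = [(1/(1.4·√(2π)))·exp(−(1.6−4.1)²/(2·1.4²)) = 0.284959·exp(-1.59439) = 0.057856] × [0.20928] = 0.0121081
  f_3 = [(1/(0.7·√(2π)))·exp(−(1.6−5.3)²/(2·0.7²)) = 0.569918·exp(-13.96939) = 4.88634e-07] × [0.00257934] = 1.26035e-09
Multiply by the mixture weights:
  P(Z=1)·f_1 = 0.30 × 0.0389973 = 0.0116992
  P(Z=2)·f_2 = 0.65 × 0.0121081 = 0.00787025
  P(Z=3)·f_3 = 0.05 × 1.26035e-09 = 6.30176e-11
Normaliser: 0.0116992 + 0.00787025 + 6.30176e-11 = 0.0195694
P(Population 1 | x₁, x₂) ≈ 0.5978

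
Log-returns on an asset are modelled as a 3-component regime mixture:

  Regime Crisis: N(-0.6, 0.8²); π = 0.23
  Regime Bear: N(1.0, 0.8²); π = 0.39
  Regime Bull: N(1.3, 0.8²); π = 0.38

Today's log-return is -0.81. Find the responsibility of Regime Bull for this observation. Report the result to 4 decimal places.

0.0444

By Bayes' theorem, P(k | x) = P(Z=k) f_k(x) / Σ_j P(Z=j) f_j(x).
Normal densities:
  p_Crisis = 0.481789
  p_Bear = 0.0385712
  p_Bull = 0.0153906
Unnormalised posteriors:
  P(Z=Crisis)·p_Crisis = 0.23 × 0.481789 = 0.110812
  P(Z=Bear)·p_Bear = 0.39 × 0.0385712 = 0.0150428
  P(Z=Bull)·p_Bull = 0.38 × 0.0153906 = 0.00584843
Sum: 0.110812 + 0.0150428 + 0.00584843 = 0.131703
P(Regime Bull | -0.81) ≈ 0.0444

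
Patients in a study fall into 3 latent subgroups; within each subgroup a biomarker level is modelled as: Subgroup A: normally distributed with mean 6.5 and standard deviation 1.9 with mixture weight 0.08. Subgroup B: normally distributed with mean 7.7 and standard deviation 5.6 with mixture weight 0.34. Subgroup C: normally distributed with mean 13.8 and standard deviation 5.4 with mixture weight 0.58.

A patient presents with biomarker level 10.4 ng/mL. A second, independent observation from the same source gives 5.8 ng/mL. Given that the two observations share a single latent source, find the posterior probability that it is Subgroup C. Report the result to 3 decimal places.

P(component k | x) = π_k·f_k(x) / marginal(x), where marginal(x) = Σ_j π_j·f_j(x).
Since both observations come from the same component, the likelihood for component k is f_k(x₁)·f_k(x₂).
  p_A = [0.0255418] × [0.196192] = 0.0050111
  p_B = [0.0634225] × [0.0672551] = 0.00426549
  p_C = [0.0605943] × [0.0246561] = 0.00149402
Unnormalised posteriors:
  π_A·p_A = 0.08 × 0.0050111 = 0.000400888
  π_B·p_B = 0.34 × 0.00426549 = 0.00145027
  π_C·p_C = 0.58 × 0.00149402 = 0.000866531
Denominator: 0.000400888 + 0.00145027 + 0.000866531 = 0.00271769
So the posterior for Subgroup C is 0.000866531 / 0.00271769 ≈ 0.319.

0.319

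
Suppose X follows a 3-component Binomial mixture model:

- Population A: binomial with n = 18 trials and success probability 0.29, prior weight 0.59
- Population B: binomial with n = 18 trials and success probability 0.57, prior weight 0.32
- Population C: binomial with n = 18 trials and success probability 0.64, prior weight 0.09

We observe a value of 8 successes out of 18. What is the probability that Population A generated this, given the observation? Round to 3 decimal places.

The responsibility of component k is π_k f_k(x) divided by Σ_j π_j f_j(x).
Component likelihoods at x = 8 successes out of 18:
  L_A = 0.0712566
  L_B = 0.105376
  L_C = 0.0450321
Weight by the priors:
  π_A·L_A = 0.59 × 0.0712566 = 0.0420414
  π_B·L_B = 0.32 × 0.105376 = 0.0337203
  π_C·L_C = 0.09 × 0.0450321 = 0.00405289
Denominator: 0.0420414 + 0.0337203 + 0.00405289 = 0.0798145
So the posterior for Population A is 0.0420414 / 0.0798145 ≈ 0.527.

0.527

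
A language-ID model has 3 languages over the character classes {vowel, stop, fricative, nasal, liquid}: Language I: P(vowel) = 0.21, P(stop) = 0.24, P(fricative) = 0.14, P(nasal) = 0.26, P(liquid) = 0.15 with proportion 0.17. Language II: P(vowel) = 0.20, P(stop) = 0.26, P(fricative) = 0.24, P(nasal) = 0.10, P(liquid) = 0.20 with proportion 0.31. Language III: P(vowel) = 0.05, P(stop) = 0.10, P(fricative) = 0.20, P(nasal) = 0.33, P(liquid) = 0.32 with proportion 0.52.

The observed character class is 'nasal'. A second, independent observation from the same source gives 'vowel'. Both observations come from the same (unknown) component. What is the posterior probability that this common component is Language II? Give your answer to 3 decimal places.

The responsibility of component k is π_k f_k(x) divided by Σ_j π_j f_j(x).
Since both observations come from the same component, the likelihood for component k is f_k(x₁)·f_k(x₂).
  L_I = [P(nasal | comp) = 0.26] × [0.21] = 0.0546
  L_II = [P(nasal | comp) = 0.10] × [0.2] = 0.02
  L_III = [P(nasal | comp) = 0.33] × [0.05] = 0.0165
Prior × likelihood for each component:
  π_I·L_I = 0.17 × 0.0546 = 0.009282
  π_II·L_II = 0.31 × 0.02 = 0.0062
  π_III·L_III = 0.52 × 0.0165 = 0.00858
Evidence: 0.009282 + 0.0062 + 0.00858 = 0.024062
Responsibility of Language II: 0.0062 / 0.024062 ≈ 0.258

0.258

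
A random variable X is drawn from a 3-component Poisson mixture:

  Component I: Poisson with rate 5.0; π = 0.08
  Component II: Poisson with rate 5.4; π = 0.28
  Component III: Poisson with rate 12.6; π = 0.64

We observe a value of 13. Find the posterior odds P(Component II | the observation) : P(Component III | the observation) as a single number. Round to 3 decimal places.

0.010

Since P(k|x) ∝ π_k f_k(x), the posterior odds are π_i f_i(x) / (π_j f_j(x)).
Poisson probabilities:
  p_I = e^(−5.0)·5.0^13/13! = 0.00132086
  p_II = e^(−5.4)·5.4^13/13! = 0.00240795
  p_III = e^(−12.6)·12.6^13/13! = 0.109251
0.000674227 / 0.0699208 ≈ 0.010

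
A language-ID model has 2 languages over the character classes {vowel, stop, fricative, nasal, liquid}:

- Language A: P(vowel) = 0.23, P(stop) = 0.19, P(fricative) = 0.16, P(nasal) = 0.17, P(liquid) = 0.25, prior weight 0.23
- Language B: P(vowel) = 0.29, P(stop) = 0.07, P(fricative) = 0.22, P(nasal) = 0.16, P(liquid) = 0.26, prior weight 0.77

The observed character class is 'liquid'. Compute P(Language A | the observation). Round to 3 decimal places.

0.223

By Bayes' theorem, P(k | x) = w_k f_k(x) / Σ_j w_j f_j(x).
Component likelihoods at x = 'liquid':
  f_A = 0.25
  f_B = 0.26
Unnormalised posteriors:
  w_A·f_A = 0.23 × 0.25 = 0.0575
  w_B·f_B = 0.77 × 0.26 = 0.2002
Marginal: 0.0575 + 0.2002 = 0.2577
P(Language A | the observation) ≈ 0.223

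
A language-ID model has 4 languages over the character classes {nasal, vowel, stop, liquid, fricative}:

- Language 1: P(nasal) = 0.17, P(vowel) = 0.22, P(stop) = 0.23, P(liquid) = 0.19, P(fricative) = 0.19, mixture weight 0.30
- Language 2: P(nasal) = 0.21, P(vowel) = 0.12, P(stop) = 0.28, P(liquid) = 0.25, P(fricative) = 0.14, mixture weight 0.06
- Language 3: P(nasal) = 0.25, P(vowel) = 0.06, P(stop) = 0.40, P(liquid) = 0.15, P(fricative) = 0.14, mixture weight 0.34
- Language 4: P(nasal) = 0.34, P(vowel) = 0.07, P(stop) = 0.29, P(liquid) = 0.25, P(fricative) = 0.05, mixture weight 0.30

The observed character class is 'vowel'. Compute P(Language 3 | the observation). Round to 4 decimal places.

0.1780

Apply Bayes' rule: the posterior for each component is proportional to its prior times its likelihood at x.
Categorical probabilities:
  p_1 = 0.22
  p_2 = 0.12
  p_3 = 0.06
  p_4 = 0.07
Unnormalised posteriors:
  π_1·p_1 = 0.30 × 0.22 = 0.066
  π_2·p_2 = 0.06 × 0.12 = 0.0072
  π_3·p_3 = 0.34 × 0.06 = 0.0204
  π_4·p_4 = 0.30 × 0.07 = 0.021
Normaliser: 0.066 + 0.0072 + 0.0204 + 0.021 = 0.1146
P(Language 3 | the observation) = 0.0204 / 0.1146 ≈ 0.1780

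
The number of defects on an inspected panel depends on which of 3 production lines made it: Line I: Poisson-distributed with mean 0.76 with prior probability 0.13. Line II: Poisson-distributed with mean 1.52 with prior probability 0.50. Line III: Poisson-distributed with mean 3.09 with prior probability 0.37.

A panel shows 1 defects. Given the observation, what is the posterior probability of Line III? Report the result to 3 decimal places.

The responsibility of component k is w_k f_k(x) divided by Σ_j w_j f_j(x).
Component likelihoods at x = 1 defects:
  p_I = e^(−0.76)·0.76^1/1! = 0.355426
  p_II = e^(−1.52)·1.52^1/1! = 0.332442
  p_III = e^(−3.09)·3.09^1/1! = 0.140601
Weight by the priors:
  w_I·p_I = 0.13 × 0.355426 = 0.0462054
  w_II·p_II = 0.50 × 0.332442 = 0.166221
  w_III·p_III = 0.37 × 0.140601 = 0.0520224
Sum: 0.0462054 + 0.166221 + 0.0520224 = 0.264449
P(Line III | the observation) = 0.0520224 / 0.264449 ≈ 0.197

0.197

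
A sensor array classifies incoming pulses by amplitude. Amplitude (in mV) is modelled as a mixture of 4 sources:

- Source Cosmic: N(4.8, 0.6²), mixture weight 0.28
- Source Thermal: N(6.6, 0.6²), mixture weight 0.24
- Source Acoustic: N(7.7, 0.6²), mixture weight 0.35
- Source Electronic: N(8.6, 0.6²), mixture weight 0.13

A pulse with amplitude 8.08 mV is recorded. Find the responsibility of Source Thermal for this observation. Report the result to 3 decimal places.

0.030

Posterior ∝ prior × likelihood, so P(k | x) ∝ w_k f_k(x); normalise over all components.
Evaluate each component's likelihood at the observed value:
  L_Cosmic = (1/(0.6·√(2π)))·exp(−(8.08−4.8)²/(2·0.6²)) = 0.664904·exp(-14.94222) = 2.15493e-07
  L_Thermal = (1/(0.6·√(2π)))·exp(−(8.08−6.6)²/(2·0.6²)) = 0.664904·exp(-3.04222) = 0.031735
  L_Acoustic = (1/(0.6·√(2π)))·exp(−(8.08−7.7)²/(2·0.6²)) = 0.664904·exp(-0.20056) = 0.544075
  L_Electronic = (1/(0.6·√(2π)))·exp(−(8.08−8.6)²/(2·0.6²)) = 0.664904·exp(-0.37556) = 0.456727
Prior × likelihood for each component:
  w_Cosmic·L_Cosmic = 0.28 × 2.15493e-07 = 6.03382e-08
  w_Thermal·L_Thermal = 0.24 × 0.031735 = 0.0076164
  w_Acoustic·L_Acoustic = 0.35 × 0.544075 = 0.190426
  w_Electronic·L_Electronic = 0.13 × 0.456727 = 0.0593746
Marginal: 6.03382e-08 + 0.0076164 + 0.190426 + 0.0593746 = 0.257417
Responsibility of Source Thermal: 0.0076164 / 0.257417 ≈ 0.030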